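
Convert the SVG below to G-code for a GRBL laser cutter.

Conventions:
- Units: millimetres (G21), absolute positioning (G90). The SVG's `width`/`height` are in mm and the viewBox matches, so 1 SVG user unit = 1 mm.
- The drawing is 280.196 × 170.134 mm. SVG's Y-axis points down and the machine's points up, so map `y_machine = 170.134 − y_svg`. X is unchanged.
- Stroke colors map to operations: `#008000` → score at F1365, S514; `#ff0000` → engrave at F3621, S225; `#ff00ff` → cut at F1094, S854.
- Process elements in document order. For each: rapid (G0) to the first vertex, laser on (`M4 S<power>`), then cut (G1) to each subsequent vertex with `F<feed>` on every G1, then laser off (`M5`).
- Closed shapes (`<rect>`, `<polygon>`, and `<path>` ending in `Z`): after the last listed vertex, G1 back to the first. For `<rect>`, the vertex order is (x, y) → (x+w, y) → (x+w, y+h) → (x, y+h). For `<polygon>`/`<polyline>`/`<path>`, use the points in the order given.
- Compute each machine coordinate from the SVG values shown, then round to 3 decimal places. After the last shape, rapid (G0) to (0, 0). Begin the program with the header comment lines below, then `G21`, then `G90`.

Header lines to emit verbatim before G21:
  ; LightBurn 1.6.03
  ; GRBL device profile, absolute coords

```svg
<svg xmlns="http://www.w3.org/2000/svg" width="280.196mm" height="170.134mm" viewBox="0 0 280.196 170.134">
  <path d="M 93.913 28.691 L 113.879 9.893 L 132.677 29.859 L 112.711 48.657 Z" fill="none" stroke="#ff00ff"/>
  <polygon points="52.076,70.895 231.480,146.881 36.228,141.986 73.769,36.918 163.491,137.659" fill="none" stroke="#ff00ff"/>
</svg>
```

Since the viewBox matches the mm dimensions, user units are millimetres directly. The only transform is the Y-flip y_m = 170.134 − y_svg.

Shape 1 is a regular polygon drawn with `<path>`. Its stroke #ff00ff means cut at S854, F1094. After flipping Y the toolpath is (93.913,141.443) → (113.879,160.241) → (132.677,140.275) → (112.711,121.477) → (93.913,141.443), returning to the start.

Shape 2 is a closed polygon drawn with `<polygon>`. Its stroke #ff00ff means cut at S854, F1094. After flipping Y the toolpath is (52.076,99.239) → (231.480,23.253) → (36.228,28.148) → (73.769,133.216) → (163.491,32.475) → (52.076,99.239), returning to the start.

; LightBurn 1.6.03
; GRBL device profile, absolute coords
G21
G90
G0 X93.913 Y141.443
M4 S854
G1 X113.879 Y160.241 F1094
G1 X132.677 Y140.275 F1094
G1 X112.711 Y121.477 F1094
G1 X93.913 Y141.443 F1094
M5
G0 X52.076 Y99.239
M4 S854
G1 X231.480 Y23.253 F1094
G1 X36.228 Y28.148 F1094
G1 X73.769 Y133.216 F1094
G1 X163.491 Y32.475 F1094
G1 X52.076 Y99.239 F1094
M5
G0 X0.000 Y0.000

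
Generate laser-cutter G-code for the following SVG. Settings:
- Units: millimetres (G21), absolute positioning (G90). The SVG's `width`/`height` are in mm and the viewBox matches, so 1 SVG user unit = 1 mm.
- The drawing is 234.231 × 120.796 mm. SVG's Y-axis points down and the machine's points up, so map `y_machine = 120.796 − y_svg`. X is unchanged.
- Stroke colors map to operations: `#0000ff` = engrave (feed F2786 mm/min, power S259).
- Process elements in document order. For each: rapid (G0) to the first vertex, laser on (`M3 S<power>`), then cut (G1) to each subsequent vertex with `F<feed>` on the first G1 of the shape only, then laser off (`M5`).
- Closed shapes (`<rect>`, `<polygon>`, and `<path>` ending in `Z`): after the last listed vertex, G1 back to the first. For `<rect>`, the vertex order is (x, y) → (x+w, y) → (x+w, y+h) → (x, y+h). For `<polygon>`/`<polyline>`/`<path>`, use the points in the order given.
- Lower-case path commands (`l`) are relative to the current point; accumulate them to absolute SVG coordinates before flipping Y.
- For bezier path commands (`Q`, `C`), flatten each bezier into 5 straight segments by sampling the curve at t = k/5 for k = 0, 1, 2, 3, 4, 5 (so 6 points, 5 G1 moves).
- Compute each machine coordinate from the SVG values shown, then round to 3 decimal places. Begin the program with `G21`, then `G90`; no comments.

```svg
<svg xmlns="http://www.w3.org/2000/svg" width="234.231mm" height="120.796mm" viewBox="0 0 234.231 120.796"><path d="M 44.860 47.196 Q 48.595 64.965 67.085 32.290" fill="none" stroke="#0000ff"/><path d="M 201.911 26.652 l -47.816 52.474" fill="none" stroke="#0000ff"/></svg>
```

G21
G90
G0 X44.860 Y73.600
M3 S259
G1 X46.944 Y68.510 F2786
G1 X50.209 Y67.456
G1 X54.654 Y70.437
G1 X60.279 Y77.454
G1 X67.085 Y88.506
M5
G0 X201.911 Y94.144
M3 S259
G1 X154.095 Y41.670 F2786
M5

viewBox `0 0 234.231 120.796` with mm width/height → 1 unit = 1 mm. Flip: y_m = 120.796 − y_svg.

**Shape 1** — `<path>` quadratic bezier, stroke `#0000ff` → engrave (S259, F2786). Control points (SVG): P0=(44.860,47.196), P1=(48.595,64.965), P2=(67.085,32.290); sampled at t=k/5. Machine vertices: (44.860,73.600) → (46.944,68.510) → (50.209,67.456) → (54.654,70.437) → (60.279,77.454) → (67.085,88.506). Open path.

**Shape 2** — `<path>` line segment, stroke `#0000ff` → engrave (S259, F2786). Machine vertices: (201.911,94.144) → (154.095,41.670). Open path.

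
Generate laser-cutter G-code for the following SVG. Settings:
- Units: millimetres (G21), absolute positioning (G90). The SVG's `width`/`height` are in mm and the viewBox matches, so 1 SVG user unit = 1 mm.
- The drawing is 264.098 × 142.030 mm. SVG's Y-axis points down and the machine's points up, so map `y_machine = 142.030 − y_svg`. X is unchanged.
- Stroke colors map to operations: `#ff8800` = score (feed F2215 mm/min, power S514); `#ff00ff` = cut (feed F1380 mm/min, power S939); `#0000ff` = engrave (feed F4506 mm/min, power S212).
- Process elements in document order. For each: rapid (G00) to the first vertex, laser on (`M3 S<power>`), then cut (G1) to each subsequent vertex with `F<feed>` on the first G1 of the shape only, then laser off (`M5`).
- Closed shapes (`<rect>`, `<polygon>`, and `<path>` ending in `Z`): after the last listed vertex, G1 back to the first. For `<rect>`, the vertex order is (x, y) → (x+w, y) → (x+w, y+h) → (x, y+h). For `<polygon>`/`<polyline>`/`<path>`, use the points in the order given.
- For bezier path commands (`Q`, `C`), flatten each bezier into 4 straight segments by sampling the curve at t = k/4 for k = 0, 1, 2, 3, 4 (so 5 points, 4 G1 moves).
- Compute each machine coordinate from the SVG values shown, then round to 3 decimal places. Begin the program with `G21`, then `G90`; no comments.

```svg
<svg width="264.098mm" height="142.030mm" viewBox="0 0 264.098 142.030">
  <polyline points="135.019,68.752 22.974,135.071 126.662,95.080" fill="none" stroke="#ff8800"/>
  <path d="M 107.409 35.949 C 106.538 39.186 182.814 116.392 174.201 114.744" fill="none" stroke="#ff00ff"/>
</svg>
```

G21
G90
G00 X135.019 Y73.278
M3 S514
G1 X22.974 Y6.959 F2215
G1 X126.662 Y46.950
M5
G00 X107.409 Y106.081
M3 S939
G1 X118.689 Y92.172 F1380
G1 X143.708 Y64.852
G1 X167.276 Y38.447
G1 X174.201 Y27.286
M5

Since the viewBox matches the mm dimensions, user units are millimetres directly. The only transform is the Y-flip y_m = 142.030 − y_svg.

Shape 1 is a open polyline drawn with `<polyline>`. Its stroke #ff8800 means score at S514, F2215. After flipping Y the toolpath is (135.019,73.278) → (22.974,6.959) → (126.662,46.950).

Shape 2 is a cubic bezier drawn with `<path>`. Its stroke #ff00ff means cut at S939, F1380. After flipping Y the toolpath is (107.409,106.081) → (118.689,92.172) → (143.708,64.852) → (167.276,38.447) → (174.201,27.286).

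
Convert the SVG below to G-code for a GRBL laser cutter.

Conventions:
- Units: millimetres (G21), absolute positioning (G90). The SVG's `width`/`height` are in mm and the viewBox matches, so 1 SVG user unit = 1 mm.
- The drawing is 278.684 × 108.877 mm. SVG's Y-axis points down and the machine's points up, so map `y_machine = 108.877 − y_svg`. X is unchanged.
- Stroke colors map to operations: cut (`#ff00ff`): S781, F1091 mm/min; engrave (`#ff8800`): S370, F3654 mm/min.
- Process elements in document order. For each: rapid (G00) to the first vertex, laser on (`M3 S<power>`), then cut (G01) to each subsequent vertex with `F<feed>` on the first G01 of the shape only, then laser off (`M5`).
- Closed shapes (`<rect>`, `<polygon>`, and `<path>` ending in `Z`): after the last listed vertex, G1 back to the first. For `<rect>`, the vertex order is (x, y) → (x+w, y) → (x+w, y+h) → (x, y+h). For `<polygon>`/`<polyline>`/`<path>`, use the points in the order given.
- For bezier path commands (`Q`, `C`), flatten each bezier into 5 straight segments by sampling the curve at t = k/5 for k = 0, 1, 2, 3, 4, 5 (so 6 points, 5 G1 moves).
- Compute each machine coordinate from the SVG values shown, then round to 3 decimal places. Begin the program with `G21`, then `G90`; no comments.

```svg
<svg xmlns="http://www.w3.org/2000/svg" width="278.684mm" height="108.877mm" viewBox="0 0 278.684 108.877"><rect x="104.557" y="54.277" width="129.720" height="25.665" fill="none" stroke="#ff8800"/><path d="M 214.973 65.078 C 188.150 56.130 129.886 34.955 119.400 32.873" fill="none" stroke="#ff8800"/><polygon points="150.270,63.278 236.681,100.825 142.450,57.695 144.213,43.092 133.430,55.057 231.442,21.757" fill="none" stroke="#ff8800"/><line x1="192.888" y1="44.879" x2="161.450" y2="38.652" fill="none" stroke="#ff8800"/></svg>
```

G21
G90
G00 X104.557 Y54.600
M3 S370
G01 X234.277 Y54.600 F3654
G01 X234.277 Y28.935
G01 X104.557 Y28.935
G01 X104.557 Y54.600
M5
G00 X214.973 Y43.799
M3 S370
G01 X195.740 Y50.384 F3654
G01 X172.764 Y58.401
G01 X149.847 Y66.345
G01 X130.791 Y72.714
G01 X119.400 Y76.004
M5
G00 X150.270 Y45.599
M3 S370
G01 X236.681 Y8.052 F3654
G01 X142.450 Y51.182
G01 X144.213 Y65.785
G01 X133.430 Y53.820
G01 X231.442 Y87.120
G01 X150.270 Y45.599
M5
G00 X192.888 Y63.998
M3 S370
G01 X161.450 Y70.225 F3654
M5

Since the viewBox matches the mm dimensions, user units are millimetres directly. The only transform is the Y-flip y_m = 108.877 − y_svg.

Shape 1 is a rectangle drawn with `<rect>`. Its stroke #ff8800 means engrave at S370, F3654. After flipping Y the toolpath is (104.557,54.600) → (234.277,54.600) → (234.277,28.935) → (104.557,28.935) → (104.557,54.600), returning to the start.

Shape 2 is a cubic bezier drawn with `<path>`. Its stroke #ff8800 means engrave at S370, F3654. After flipping Y the toolpath is (214.973,43.799) → (195.740,50.384) → (172.764,58.401) → (149.847,66.345) → (130.791,72.714) → (119.400,76.004).

Shape 3 is a closed polygon drawn with `<polygon>`. Its stroke #ff8800 means engrave at S370, F3654. After flipping Y the toolpath is (150.270,45.599) → (236.681,8.052) → (142.450,51.182) → (144.213,65.785) → (133.430,53.820) → (231.442,87.120) → (150.270,45.599), returning to the start.

Shape 4 is a line segment drawn with `<line>`. Its stroke #ff8800 means engrave at S370, F3654. After flipping Y the toolpath is (192.888,63.998) → (161.450,70.225).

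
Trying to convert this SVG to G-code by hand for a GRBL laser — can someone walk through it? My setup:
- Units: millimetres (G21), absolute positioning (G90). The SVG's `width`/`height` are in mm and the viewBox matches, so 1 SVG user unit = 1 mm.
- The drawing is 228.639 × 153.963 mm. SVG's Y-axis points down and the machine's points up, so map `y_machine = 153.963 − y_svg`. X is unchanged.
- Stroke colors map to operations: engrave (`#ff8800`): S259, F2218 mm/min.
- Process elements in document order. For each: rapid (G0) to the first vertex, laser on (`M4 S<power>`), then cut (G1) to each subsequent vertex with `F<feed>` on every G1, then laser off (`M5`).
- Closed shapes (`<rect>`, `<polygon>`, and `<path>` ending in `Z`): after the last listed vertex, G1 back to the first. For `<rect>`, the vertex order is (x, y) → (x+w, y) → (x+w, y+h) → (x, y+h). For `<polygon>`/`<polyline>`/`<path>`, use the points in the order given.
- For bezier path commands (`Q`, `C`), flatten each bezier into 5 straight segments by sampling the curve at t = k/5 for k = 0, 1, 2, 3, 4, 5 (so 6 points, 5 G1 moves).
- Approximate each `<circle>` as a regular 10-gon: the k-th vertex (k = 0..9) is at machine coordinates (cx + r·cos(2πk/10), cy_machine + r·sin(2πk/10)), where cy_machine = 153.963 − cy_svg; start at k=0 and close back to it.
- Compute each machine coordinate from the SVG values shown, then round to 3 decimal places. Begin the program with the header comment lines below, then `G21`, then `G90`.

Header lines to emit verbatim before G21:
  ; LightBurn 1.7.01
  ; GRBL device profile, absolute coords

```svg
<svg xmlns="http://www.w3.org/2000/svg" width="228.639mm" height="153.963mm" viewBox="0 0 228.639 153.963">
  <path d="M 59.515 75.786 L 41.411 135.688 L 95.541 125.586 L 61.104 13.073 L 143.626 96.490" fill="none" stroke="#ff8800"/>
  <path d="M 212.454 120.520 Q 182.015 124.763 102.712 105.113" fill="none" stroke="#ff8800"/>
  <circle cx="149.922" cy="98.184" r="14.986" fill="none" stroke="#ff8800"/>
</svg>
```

1 u = 1 mm; y_m = 153.963 − y.

[1] `<path>` open polyline, #ff8800→engrave S259 F2218: (59.515,78.177) → (41.411,18.275) → (95.541,28.377) → (61.104,140.890) → (143.626,57.473)

[2] `<path>` quadratic bezier, #ff8800→engrave S259 F2218: (212.454,33.443) → (198.324,32.702) → (180.285,33.871) → (158.336,36.953) → (132.479,41.946) → (102.712,48.850)

[3] `<circle>` circle, #ff8800→engrave S259 F2218: (164.908,55.779) → (162.046,64.588) → (154.553,70.032) → (145.291,70.032) → (137.798,64.588) → (134.936,55.779) → (137.798,46.970) → (145.291,41.526) → (154.553,41.526) → (162.046,46.970) → (164.908,55.779) (closed)

; LightBurn 1.7.01
; GRBL device profile, absolute coords
G21
G90
G0 X59.515 Y78.177
M4 S259
G1 X41.411 Y18.275 F2218
G1 X95.541 Y28.377 F2218
G1 X61.104 Y140.890 F2218
G1 X143.626 Y57.473 F2218
M5
G0 X212.454 Y33.443
M4 S259
G1 X198.324 Y32.702 F2218
G1 X180.285 Y33.871 F2218
G1 X158.336 Y36.953 F2218
G1 X132.479 Y41.946 F2218
G1 X102.712 Y48.850 F2218
M5
G0 X164.908 Y55.779
M4 S259
G1 X162.046 Y64.588 F2218
G1 X154.553 Y70.032 F2218
G1 X145.291 Y70.032 F2218
G1 X137.798 Y64.588 F2218
G1 X134.936 Y55.779 F2218
G1 X137.798 Y46.970 F2218
G1 X145.291 Y41.526 F2218
G1 X154.553 Y41.526 F2218
G1 X162.046 Y46.970 F2218
G1 X164.908 Y55.779 F2218
M5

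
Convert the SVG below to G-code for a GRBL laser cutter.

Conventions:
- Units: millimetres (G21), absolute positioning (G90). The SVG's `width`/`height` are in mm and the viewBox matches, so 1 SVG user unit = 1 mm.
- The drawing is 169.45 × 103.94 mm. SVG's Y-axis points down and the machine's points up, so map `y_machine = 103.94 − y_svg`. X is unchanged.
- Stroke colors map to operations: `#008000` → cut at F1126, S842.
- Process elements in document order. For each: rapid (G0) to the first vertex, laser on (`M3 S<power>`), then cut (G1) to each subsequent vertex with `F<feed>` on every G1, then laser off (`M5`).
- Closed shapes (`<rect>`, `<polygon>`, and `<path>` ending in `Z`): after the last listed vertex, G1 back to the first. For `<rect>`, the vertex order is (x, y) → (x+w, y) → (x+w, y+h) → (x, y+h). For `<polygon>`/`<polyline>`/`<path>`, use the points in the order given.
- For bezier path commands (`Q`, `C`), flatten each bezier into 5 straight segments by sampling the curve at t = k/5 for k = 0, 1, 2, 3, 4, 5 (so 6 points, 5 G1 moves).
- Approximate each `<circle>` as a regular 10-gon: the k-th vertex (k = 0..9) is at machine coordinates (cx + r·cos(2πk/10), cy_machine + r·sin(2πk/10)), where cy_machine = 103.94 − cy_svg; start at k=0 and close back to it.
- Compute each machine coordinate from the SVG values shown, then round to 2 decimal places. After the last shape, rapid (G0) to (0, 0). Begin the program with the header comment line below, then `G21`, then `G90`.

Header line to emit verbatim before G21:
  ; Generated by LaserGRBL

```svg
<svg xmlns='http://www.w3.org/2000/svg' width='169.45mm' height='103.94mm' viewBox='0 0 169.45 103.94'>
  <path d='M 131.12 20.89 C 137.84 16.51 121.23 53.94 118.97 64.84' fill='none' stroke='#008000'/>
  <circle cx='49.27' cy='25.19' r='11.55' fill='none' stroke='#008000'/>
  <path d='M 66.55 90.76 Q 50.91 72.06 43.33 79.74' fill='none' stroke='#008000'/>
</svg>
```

; Generated by LaserGRBL
G21
G90
G0 X131.12 Y83.05
M3 S842
G1 X132.65 Y81.21 F1126
G1 X130.40 Y72.61 F1126
G1 X126.16 Y60.54 F1126
G1 X121.75 Y48.28 F1126
G1 X118.97 Y39.10 F1126
M5
G0 X60.82 Y78.75
M3 S842
G1 X58.61 Y85.54 F1126
G1 X52.84 Y89.73 F1126
G1 X45.70 Y89.73 F1126
G1 X39.93 Y85.54 F1126
G1 X37.72 Y78.75 F1126
G1 X39.93 Y71.96 F1126
G1 X45.70 Y67.77 F1126
G1 X52.84 Y67.77 F1126
G1 X58.61 Y71.96 F1126
G1 X60.82 Y78.75 F1126
M5
G0 X66.55 Y13.18
M3 S842
G1 X60.62 Y19.60 F1126
G1 X55.33 Y23.92 F1126
G1 X50.68 Y26.12 F1126
G1 X46.68 Y26.22 F1126
G1 X43.33 Y24.20 F1126
M5
G0 X0.00 Y0.00

viewBox `0 0 169.45 103.94` with mm width/height → 1 unit = 1 mm. Flip: y_m = 103.94 − y_svg.

**Shape 1** — `<path>` cubic bezier, stroke `#008000` → cut (S842, F1126). Control points (SVG): P0=(131.12,20.89), P1=(137.84,16.51), P2=(121.23,53.94), P3=(118.97,64.84); sampled at t=k/5. Machine vertices: (131.12,83.05) → (132.65,81.21) → (130.40,72.61) → (126.16,60.54) → (121.75,48.28) → (118.97,39.10). Open path.

**Shape 2** — `<circle>` circle, stroke `#008000` → cut (S842, F1126). Machine vertices: (60.82,78.75) → (58.61,85.54) → (52.84,89.73) → (45.70,89.73) → (39.93,85.54) → (37.72,78.75) → (39.93,71.96) → (45.70,67.77) → (52.84,67.77) → (58.61,71.96) → (60.82,78.75). Closed: final G1 returns to the first vertex.

**Shape 3** — `<path>` quadratic bezier, stroke `#008000` → cut (S842, F1126). Control points (SVG): P0=(66.55,90.76), P1=(50.91,72.06), P2=(43.33,79.74); sampled at t=k/5. Machine vertices: (66.55,13.18) → (60.62,19.60) → (55.33,23.92) → (50.68,26.12) → (46.68,26.22) → (43.33,24.20). Open path.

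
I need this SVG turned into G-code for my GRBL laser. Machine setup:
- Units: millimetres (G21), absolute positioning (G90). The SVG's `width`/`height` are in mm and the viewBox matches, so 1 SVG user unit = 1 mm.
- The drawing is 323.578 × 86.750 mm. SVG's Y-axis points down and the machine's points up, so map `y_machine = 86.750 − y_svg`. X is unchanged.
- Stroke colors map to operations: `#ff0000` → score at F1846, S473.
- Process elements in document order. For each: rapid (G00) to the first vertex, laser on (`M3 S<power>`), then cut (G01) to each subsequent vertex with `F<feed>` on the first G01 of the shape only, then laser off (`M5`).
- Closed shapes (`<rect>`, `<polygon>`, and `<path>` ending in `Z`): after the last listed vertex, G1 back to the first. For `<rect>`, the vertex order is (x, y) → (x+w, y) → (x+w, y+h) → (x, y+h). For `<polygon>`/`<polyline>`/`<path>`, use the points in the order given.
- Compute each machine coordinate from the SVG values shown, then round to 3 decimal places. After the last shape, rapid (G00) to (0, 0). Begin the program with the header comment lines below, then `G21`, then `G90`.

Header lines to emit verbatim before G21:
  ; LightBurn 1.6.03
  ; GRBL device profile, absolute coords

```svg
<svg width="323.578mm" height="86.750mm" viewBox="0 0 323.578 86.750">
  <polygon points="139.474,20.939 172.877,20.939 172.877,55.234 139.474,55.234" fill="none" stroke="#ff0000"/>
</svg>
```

viewBox `0 0 323.578 86.750` with mm width/height → 1 unit = 1 mm. Flip: y_m = 86.750 − y_svg.

**Shape 1** — `<polygon>` rectangle, stroke `#ff0000` → score (S473, F1846). Machine vertices: (139.474,65.811) → (172.877,65.811) → (172.877,31.516) → (139.474,31.516) → (139.474,65.811). Closed: final G1 returns to the first vertex.

; LightBurn 1.6.03
; GRBL device profile, absolute coords
G21
G90
G00 X139.474 Y65.811
M3 S473
G01 X172.877 Y65.811 F1846
G01 X172.877 Y31.516
G01 X139.474 Y31.516
G01 X139.474 Y65.811
M5
G00 X0.000 Y0.000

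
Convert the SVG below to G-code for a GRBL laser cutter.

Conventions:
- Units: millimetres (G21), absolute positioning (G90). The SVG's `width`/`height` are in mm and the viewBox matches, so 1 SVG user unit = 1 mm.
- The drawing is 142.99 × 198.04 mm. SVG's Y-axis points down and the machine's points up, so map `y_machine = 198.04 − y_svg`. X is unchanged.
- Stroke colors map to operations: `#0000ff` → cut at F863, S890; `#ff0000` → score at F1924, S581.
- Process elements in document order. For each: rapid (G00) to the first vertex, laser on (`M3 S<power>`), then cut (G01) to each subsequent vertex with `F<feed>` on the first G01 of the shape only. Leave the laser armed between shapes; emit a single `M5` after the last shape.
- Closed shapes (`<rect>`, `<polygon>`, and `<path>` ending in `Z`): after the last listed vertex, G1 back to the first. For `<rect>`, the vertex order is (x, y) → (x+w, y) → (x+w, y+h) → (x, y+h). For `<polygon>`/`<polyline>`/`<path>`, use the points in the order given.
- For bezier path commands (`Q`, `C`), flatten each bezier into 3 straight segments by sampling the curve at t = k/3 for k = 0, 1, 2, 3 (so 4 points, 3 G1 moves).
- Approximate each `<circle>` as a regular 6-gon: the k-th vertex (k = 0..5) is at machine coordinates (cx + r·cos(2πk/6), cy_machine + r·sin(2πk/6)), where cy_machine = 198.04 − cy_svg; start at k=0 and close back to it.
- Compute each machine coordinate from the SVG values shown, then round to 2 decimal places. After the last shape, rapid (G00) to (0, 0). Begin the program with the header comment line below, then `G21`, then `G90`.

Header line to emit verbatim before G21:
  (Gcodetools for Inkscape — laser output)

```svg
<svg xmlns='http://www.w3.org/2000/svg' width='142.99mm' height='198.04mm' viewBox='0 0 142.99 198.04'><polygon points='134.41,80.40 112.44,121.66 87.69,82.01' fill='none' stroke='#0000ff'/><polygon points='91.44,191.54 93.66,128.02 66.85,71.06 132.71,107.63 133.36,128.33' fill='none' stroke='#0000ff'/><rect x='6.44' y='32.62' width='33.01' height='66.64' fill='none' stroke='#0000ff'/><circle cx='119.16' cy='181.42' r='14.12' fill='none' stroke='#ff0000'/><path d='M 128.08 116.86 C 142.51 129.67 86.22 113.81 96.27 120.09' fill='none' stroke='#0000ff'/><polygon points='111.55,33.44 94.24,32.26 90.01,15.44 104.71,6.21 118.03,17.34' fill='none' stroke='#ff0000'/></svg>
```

1 u = 1 mm; y_m = 198.04 − y.

[1] `<polygon>` regular polygon, #0000ff→cut S890 F863: (134.41,117.64) → (112.44,76.38) → (87.69,116.03) → (134.41,117.64) (closed)

[2] `<polygon>` closed polygon, #0000ff→cut S890 F863: (91.44,6.50) → (93.66,70.02) → (66.85,126.98) → (132.71,90.41) → (133.36,69.71) → (91.44,6.50) (closed)

[3] `<rect>` rectangle, #0000ff→cut S890 F863: (6.44,165.42) → (39.45,165.42) → (39.45,98.78) → (6.44,98.78) → (6.44,165.42) (closed)

[4] `<circle>` circle, #ff0000→score S581 F1924: (133.28,16.62) → (126.22,28.85) → (112.10,28.85) → (105.04,16.62) → (112.10,4.39) → (126.22,4.39) → (133.28,16.62) (closed)

[5] `<path>` cubic bezier, #0000ff→cut S890 F863: (128.08,81.18) → (124.01,76.04) → (103.26,78.73) → (96.27,77.95)

[6] `<polygon>` regular polygon, #ff0000→score S581 F1924: (111.55,164.60) → (94.24,165.78) → (90.01,182.60) → (104.71,191.83) → (118.03,180.70) → (111.55,164.60) (closed)

(Gcodetools for Inkscape — laser output)
G21
G90
G00 X134.41 Y117.64
M3 S890
G01 X112.44 Y76.38 F863
G01 X87.69 Y116.03
G01 X134.41 Y117.64
G00 X91.44 Y6.50
M3 S890
G01 X93.66 Y70.02 F863
G01 X66.85 Y126.98
G01 X132.71 Y90.41
G01 X133.36 Y69.71
G01 X91.44 Y6.50
G00 X6.44 Y165.42
M3 S890
G01 X39.45 Y165.42 F863
G01 X39.45 Y98.78
G01 X6.44 Y98.78
G01 X6.44 Y165.42
G00 X133.28 Y16.62
M3 S581
G01 X126.22 Y28.85 F1924
G01 X112.10 Y28.85
G01 X105.04 Y16.62
G01 X112.10 Y4.39
G01 X126.22 Y4.39
G01 X133.28 Y16.62
G00 X128.08 Y81.18
M3 S890
G01 X124.01 Y76.04 F863
G01 X103.26 Y78.73
G01 X96.27 Y77.95
G00 X111.55 Y164.60
M3 S581
G01 X94.24 Y165.78 F1924
G01 X90.01 Y182.60
G01 X104.71 Y191.83
G01 X118.03 Y180.70
G01 X111.55 Y164.60
M5
G00 X0.00 Y0.00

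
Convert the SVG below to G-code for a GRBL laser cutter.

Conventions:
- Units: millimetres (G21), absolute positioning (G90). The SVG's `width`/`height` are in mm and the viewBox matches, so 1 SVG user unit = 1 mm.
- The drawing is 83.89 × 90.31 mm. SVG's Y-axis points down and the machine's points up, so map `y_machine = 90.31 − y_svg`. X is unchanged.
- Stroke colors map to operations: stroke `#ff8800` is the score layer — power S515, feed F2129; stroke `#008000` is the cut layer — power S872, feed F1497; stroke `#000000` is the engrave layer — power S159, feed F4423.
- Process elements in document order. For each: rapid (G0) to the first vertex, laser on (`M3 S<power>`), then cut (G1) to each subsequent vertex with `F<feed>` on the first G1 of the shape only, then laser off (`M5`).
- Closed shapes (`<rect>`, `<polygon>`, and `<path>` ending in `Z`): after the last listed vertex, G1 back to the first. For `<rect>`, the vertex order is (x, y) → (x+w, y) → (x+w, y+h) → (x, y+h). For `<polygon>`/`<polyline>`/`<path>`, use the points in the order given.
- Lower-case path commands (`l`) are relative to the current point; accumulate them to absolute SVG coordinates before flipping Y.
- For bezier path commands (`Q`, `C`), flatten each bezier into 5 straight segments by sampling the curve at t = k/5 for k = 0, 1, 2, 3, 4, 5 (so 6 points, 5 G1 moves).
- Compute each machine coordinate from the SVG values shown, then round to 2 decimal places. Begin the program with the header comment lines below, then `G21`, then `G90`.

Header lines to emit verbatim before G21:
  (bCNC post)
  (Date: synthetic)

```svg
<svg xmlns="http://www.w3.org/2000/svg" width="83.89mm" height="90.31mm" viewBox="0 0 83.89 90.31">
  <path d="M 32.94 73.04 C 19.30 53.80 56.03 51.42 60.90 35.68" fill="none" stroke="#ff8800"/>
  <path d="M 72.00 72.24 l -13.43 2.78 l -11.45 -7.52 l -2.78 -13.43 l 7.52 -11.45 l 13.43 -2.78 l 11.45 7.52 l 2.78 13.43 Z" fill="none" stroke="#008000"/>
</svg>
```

(bCNC post)
(Date: synthetic)
G21
G90
G0 X32.94 Y17.27
M3 S515
G1 X30.14 Y27.03 F2129
G1 X35.49 Y34.20
G1 X45.03 Y40.22
G1 X54.81 Y46.55
G1 X60.90 Y54.63
M5
G0 X72.00 Y18.07
M3 S872
G1 X58.57 Y15.29 F1497
G1 X47.12 Y22.81
G1 X44.34 Y36.24
G1 X51.86 Y47.69
G1 X65.29 Y50.47
G1 X76.74 Y42.95
G1 X79.52 Y29.52
G1 X72.00 Y18.07
M5

Since the viewBox matches the mm dimensions, user units are millimetres directly. The only transform is the Y-flip y_m = 90.31 − y_svg.

Shape 1 is a cubic bezier drawn with `<path>`. Its stroke #ff8800 means score at S515, F2129. After flipping Y the toolpath is (32.94,17.27) → (30.14,27.03) → (35.49,34.20) → (45.03,40.22) → (54.81,46.55) → (60.90,54.63).

Shape 2 is a regular polygon drawn with `<path>`. Its stroke #008000 means cut at S872, F1497. After flipping Y the toolpath is (72.00,18.07) → (58.57,15.29) → (47.12,22.81) → (44.34,36.24) → (51.86,47.69) → (65.29,50.47) → (76.74,42.95) → (79.52,29.52) → (72.00,18.07), returning to the start.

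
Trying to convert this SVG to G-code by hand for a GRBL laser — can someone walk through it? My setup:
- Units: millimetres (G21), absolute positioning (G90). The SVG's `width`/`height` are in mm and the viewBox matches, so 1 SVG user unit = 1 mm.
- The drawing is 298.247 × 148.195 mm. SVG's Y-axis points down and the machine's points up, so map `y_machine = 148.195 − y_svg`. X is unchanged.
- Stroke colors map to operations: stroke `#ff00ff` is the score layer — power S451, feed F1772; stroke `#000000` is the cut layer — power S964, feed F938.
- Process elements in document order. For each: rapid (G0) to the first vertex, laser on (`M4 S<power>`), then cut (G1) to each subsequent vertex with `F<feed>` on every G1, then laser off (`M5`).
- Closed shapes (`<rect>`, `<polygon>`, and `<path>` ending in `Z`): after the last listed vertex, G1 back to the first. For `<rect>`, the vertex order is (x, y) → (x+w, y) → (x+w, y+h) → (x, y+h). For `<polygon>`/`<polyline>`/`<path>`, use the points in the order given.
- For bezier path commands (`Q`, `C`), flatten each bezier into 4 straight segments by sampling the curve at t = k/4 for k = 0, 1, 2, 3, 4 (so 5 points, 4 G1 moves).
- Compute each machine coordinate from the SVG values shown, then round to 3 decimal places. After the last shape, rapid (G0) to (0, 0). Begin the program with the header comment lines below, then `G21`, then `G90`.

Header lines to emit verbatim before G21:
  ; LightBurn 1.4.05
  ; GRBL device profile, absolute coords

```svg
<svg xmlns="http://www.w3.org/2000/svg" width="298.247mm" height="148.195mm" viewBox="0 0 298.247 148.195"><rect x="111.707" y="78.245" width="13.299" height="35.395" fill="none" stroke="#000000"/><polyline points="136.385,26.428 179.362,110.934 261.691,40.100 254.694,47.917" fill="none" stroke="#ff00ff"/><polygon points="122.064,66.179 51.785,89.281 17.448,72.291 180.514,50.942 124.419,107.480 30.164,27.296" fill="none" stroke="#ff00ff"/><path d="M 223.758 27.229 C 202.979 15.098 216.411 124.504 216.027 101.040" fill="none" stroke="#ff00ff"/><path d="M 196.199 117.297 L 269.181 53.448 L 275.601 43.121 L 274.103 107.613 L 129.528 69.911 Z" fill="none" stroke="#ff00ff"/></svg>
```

; LightBurn 1.4.05
; GRBL device profile, absolute coords
G21
G90
G0 X111.707 Y69.950
M4 S964
G1 X125.006 Y69.950 F938
G1 X125.006 Y34.555 F938
G1 X111.707 Y34.555 F938
G1 X111.707 Y69.950 F938
M5
G0 X136.385 Y121.767
M4 S451
G1 X179.362 Y37.261 F1772
G1 X261.691 Y108.095 F1772
G1 X254.694 Y100.278 F1772
M5
G0 X122.064 Y82.016
M4 S451
G1 X51.785 Y58.914 F1772
G1 X17.448 Y75.904 F1772
G1 X180.514 Y97.253 F1772
G1 X124.419 Y40.715 F1772
G1 X30.164 Y120.899 F1772
G1 X122.064 Y82.016 F1772
M5
G0 X223.758 Y120.966
M4 S451
G1 X213.838 Y111.251 F1772
G1 X212.244 Y79.811 F1772
G1 X214.475 Y50.495 F1772
G1 X216.027 Y47.155 F1772
M5
G0 X196.199 Y30.898
M4 S451
G1 X269.181 Y94.747 F1772
G1 X275.601 Y105.074 F1772
G1 X274.103 Y40.582 F1772
G1 X129.528 Y78.284 F1772
G1 X196.199 Y30.898 F1772
M5
G0 X0.000 Y0.000

viewBox `0 0 298.247 148.195` with mm width/height → 1 unit = 1 mm. Flip: y_m = 148.195 − y_svg.

**Shape 1** — `<rect>` rectangle, stroke `#000000` → cut (S964, F938). Machine vertices: (111.707,69.950) → (125.006,69.950) → (125.006,34.555) → (111.707,34.555) → (111.707,69.950). Closed: final G1 returns to the first vertex.

**Shape 2** — `<polyline>` open polyline, stroke `#ff00ff` → score (S451, F1772). Machine vertices: (136.385,121.767) → (179.362,37.261) → (261.691,108.095) → (254.694,100.278). Open path.

**Shape 3** — `<polygon>` closed polygon, stroke `#ff00ff` → score (S451, F1772). Machine vertices: (122.064,82.016) → (51.785,58.914) → (17.448,75.904) → (180.514,97.253) → (124.419,40.715) → (30.164,120.899) → (122.064,82.016). Closed: final G1 returns to the first vertex.

**Shape 4** — `<path>` cubic bezier, stroke `#ff00ff` → score (S451, F1772). Control points (SVG): P0=(223.758,27.229), P1=(202.979,15.098), P2=(216.411,124.504), P3=(216.027,101.040); sampled at t=k/4. Machine vertices: (223.758,120.966) → (213.838,111.251) → (212.244,79.811) → (214.475,50.495) → (216.027,47.155). Open path.

**Shape 5** — `<path>` closed polygon, stroke `#ff00ff` → score (S451, F1772). Machine vertices: (196.199,30.898) → (269.181,94.747) → (275.601,105.074) → (274.103,40.582) → (129.528,78.284) → (196.199,30.898). Closed: final G1 returns to the first vertex.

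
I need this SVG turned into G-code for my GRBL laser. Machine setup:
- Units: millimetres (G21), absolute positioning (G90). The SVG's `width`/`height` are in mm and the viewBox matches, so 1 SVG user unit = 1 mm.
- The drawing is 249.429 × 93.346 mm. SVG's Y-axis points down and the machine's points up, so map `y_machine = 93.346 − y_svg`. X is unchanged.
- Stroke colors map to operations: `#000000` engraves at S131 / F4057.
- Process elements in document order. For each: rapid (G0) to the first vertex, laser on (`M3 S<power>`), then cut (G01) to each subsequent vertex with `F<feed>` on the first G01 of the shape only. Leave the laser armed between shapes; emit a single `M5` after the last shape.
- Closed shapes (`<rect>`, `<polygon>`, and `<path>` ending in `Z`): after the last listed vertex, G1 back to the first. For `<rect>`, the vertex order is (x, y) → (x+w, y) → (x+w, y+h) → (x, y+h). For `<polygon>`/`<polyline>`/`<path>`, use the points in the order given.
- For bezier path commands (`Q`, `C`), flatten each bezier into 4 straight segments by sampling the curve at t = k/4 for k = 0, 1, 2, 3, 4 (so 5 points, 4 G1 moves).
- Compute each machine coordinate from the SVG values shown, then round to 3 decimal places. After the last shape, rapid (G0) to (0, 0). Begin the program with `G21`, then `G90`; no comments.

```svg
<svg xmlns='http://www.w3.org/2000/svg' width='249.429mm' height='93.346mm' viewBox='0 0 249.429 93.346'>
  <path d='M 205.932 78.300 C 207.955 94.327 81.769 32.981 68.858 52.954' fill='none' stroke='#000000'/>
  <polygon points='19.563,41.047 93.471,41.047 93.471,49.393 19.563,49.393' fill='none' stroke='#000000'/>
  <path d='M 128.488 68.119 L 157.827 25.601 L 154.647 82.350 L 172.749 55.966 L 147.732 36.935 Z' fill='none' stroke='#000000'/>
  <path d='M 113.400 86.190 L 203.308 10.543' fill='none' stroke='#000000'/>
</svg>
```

G21
G90
G0 X205.932 Y15.046
M3 S131
G01 X187.183 Y15.054 F4057
G01 X142.995 Y29.199
G01 X96.007 Y42.604
G01 X68.858 Y40.392
G0 X19.563 Y52.299
M3 S131
G01 X93.471 Y52.299 F4057
G01 X93.471 Y43.953
G01 X19.563 Y43.953
G01 X19.563 Y52.299
G0 X128.488 Y25.227
M3 S131
G01 X157.827 Y67.745 F4057
G01 X154.647 Y10.996
G01 X172.749 Y37.380
G01 X147.732 Y56.411
G01 X128.488 Y25.227
G0 X113.400 Y7.156
M3 S131
G01 X203.308 Y82.803 F4057
M5
G0 X0.000 Y0.000

viewBox `0 0 249.429 93.346` with mm width/height → 1 unit = 1 mm. Flip: y_m = 93.346 − y_svg.

**Shape 1** — `<path>` cubic bezier, stroke `#000000` → engrave (S131, F4057). Control points (SVG): P0=(205.932,78.300), P1=(207.955,94.327), P2=(81.769,32.981), P3=(68.858,52.954); sampled at t=k/4. Machine vertices: (205.932,15.046) → (187.183,15.054) → (142.995,29.199) → (96.007,42.604) → (68.858,40.392). Open path.

**Shape 2** — `<polygon>` rectangle, stroke `#000000` → engrave (S131, F4057). Machine vertices: (19.563,52.299) → (93.471,52.299) → (93.471,43.953) → (19.563,43.953) → (19.563,52.299). Closed: final G1 returns to the first vertex.

**Shape 3** — `<path>` closed polygon, stroke `#000000` → engrave (S131, F4057). Machine vertices: (128.488,25.227) → (157.827,67.745) → (154.647,10.996) → (172.749,37.380) → (147.732,56.411) → (128.488,25.227). Closed: final G1 returns to the first vertex.

**Shape 4** — `<path>` line segment, stroke `#000000` → engrave (S131, F4057). Machine vertices: (113.400,7.156) → (203.308,82.803). Open path.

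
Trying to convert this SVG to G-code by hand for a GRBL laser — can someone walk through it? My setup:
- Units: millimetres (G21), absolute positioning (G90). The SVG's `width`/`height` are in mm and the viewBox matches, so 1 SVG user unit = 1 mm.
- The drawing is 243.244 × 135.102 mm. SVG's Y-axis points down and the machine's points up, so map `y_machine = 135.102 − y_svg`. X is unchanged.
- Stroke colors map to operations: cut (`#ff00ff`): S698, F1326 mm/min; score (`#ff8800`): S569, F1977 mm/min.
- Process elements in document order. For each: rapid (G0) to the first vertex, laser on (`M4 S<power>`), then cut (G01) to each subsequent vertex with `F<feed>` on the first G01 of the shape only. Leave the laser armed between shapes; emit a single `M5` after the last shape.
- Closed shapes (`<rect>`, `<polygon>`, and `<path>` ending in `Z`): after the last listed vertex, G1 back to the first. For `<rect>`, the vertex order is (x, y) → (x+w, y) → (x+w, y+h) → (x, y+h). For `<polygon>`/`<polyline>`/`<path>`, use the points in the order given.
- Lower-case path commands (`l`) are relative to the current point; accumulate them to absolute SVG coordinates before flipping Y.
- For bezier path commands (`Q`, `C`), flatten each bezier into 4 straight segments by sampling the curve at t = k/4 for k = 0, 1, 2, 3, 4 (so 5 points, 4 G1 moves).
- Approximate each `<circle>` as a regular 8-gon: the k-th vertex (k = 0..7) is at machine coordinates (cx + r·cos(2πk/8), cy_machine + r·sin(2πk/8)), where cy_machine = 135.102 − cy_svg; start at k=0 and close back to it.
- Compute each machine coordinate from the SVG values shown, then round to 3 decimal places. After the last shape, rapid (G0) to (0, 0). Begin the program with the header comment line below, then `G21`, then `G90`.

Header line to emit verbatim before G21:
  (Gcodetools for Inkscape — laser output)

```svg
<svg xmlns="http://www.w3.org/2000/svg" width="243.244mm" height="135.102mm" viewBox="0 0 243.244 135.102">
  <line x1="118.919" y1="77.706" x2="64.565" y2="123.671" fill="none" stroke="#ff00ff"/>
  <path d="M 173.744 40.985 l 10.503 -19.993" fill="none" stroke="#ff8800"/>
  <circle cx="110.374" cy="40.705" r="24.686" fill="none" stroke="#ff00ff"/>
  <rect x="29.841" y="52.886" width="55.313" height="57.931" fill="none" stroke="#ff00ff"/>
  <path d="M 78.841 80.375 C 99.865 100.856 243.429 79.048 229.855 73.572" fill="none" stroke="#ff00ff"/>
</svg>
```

(Gcodetools for Inkscape — laser output)
G21
G90
G0 X118.919 Y57.396
M4 S698
G01 X64.565 Y11.431 F1326
G0 X173.744 Y94.117
M4 S569
G01 X184.247 Y114.110 F1977
G0 X135.060 Y94.397
M4 S698
G01 X127.830 Y111.853 F1326
G01 X110.374 Y119.083
G01 X92.918 Y111.853
G01 X85.688 Y94.397
G01 X92.918 Y76.941
G01 X110.374 Y69.711
G01 X127.830 Y76.941
G01 X135.060 Y94.397
G0 X29.841 Y82.216
M4 S698
G01 X85.154 Y82.216 F1326
G01 X85.154 Y24.285
G01 X29.841 Y24.285
G01 X29.841 Y82.216
G0 X78.841 Y54.727
M4 S698
G01 X113.215 Y46.379 F1326
G01 X167.322 Y48.395
G01 X214.942 Y55.277
G01 X229.855 Y61.530
M5
G0 X0.000 Y0.000

Since the viewBox matches the mm dimensions, user units are millimetres directly. The only transform is the Y-flip y_m = 135.102 − y_svg.

Shape 1 is a line segment drawn with `<line>`. Its stroke #ff00ff means cut at S698, F1326. After flipping Y the toolpath is (118.919,57.396) → (64.565,11.431).

Shape 2 is a line segment drawn with `<path>`. Its stroke #ff8800 means score at S569, F1977. After flipping Y the toolpath is (173.744,94.117) → (184.247,114.110).

Shape 3 is a circle drawn with `<circle>`. Its stroke #ff00ff means cut at S698, F1326. After flipping Y the toolpath is (135.060,94.397) → (127.830,111.853) → (110.374,119.083) → (92.918,111.853) → (85.688,94.397) → (92.918,76.941) → (110.374,69.711) → (127.830,76.941) → (135.060,94.397), returning to the start.

Shape 4 is a rectangle drawn with `<rect>`. Its stroke #ff00ff means cut at S698, F1326. After flipping Y the toolpath is (29.841,82.216) → (85.154,82.216) → (85.154,24.285) → (29.841,24.285) → (29.841,82.216), returning to the start.

Shape 5 is a cubic bezier drawn with `<path>`. Its stroke #ff00ff means cut at S698, F1326. After flipping Y the toolpath is (78.841,54.727) → (113.215,46.379) → (167.322,48.395) → (214.942,55.277) → (229.855,61.530).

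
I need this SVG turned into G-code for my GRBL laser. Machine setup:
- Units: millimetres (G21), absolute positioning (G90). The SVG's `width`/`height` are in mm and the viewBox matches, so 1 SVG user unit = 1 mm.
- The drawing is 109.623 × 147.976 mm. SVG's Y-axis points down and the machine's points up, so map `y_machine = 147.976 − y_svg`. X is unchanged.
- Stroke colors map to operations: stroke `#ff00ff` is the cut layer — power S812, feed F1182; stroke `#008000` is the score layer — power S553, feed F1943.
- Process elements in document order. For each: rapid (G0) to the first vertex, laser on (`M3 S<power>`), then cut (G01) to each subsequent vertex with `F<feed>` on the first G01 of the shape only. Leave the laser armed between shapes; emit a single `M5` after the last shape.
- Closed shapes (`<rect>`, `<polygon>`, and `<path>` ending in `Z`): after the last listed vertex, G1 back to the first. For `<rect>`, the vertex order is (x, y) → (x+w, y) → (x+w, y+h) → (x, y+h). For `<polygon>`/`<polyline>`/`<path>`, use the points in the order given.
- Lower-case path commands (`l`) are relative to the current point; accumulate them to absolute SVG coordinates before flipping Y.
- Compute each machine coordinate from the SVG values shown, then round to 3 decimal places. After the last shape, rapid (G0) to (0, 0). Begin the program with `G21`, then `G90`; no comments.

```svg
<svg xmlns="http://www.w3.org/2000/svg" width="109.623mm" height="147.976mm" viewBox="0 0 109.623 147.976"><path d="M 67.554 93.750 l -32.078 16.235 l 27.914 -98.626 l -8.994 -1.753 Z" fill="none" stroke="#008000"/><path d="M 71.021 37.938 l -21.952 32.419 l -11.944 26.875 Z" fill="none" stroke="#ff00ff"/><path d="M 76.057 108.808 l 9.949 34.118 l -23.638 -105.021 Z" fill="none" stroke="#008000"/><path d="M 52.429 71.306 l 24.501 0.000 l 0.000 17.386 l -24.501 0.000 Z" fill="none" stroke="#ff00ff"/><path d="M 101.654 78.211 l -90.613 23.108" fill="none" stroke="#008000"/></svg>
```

G21
G90
G0 X67.554 Y54.226
M3 S553
G01 X35.476 Y37.991 F1943
G01 X63.390 Y136.617
G01 X54.396 Y138.370
G01 X67.554 Y54.226
G0 X71.021 Y110.038
M3 S812
G01 X49.069 Y77.619 F1182
G01 X37.125 Y50.744
G01 X71.021 Y110.038
G0 X76.057 Y39.168
M3 S553
G01 X86.006 Y5.050 F1943
G01 X62.368 Y110.071
G01 X76.057 Y39.168
G0 X52.429 Y76.670
M3 S812
G01 X76.930 Y76.670 F1182
G01 X76.930 Y59.284
G01 X52.429 Y59.284
G01 X52.429 Y76.670
G0 X101.654 Y69.765
M3 S553
G01 X11.041 Y46.657 F1943
M5
G0 X0.000 Y0.000

1 u = 1 mm; y_m = 147.976 − y.

[1] `<path>` closed polygon, #008000→score S553 F1943: (67.554,54.226) → (35.476,37.991) → (63.390,136.617) → (54.396,138.370) → (67.554,54.226) (closed)

[2] `<path>` closed polygon, #ff00ff→cut S812 F1182: (71.021,110.038) → (49.069,77.619) → (37.125,50.744) → (71.021,110.038) (closed)

[3] `<path>` closed polygon, #008000→score S553 F1943: (76.057,39.168) → (86.006,5.050) → (62.368,110.071) → (76.057,39.168) (closed)

[4] `<path>` rectangle, #ff00ff→cut S812 F1182: (52.429,76.670) → (76.930,76.670) → (76.930,59.284) → (52.429,59.284) → (52.429,76.670) (closed)

[5] `<path>` line segment, #008000→score S553 F1943: (101.654,69.765) → (11.041,46.657)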